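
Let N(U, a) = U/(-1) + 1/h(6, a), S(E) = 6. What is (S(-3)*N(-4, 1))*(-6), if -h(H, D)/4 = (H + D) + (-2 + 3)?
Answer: -1143/8 ≈ -142.88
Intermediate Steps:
h(H, D) = -4 - 4*D - 4*H (h(H, D) = -4*((H + D) + (-2 + 3)) = -4*((D + H) + 1) = -4*(1 + D + H) = -4 - 4*D - 4*H)
N(U, a) = 1/(-28 - 4*a) - U (N(U, a) = U/(-1) + 1/(-4 - 4*a - 4*6) = U*(-1) + 1/(-4 - 4*a - 24) = -U + 1/(-28 - 4*a) = 1/(-28 - 4*a) - U)
(S(-3)*N(-4, 1))*(-6) = (6*((-¼ - 1*(-4)*(7 + 1))/(7 + 1)))*(-6) = (6*((-¼ - 1*(-4)*8)/8))*(-6) = (6*((-¼ + 32)/8))*(-6) = (6*((⅛)*(127/4)))*(-6) = (6*(127/32))*(-6) = (381/16)*(-6) = -1143/8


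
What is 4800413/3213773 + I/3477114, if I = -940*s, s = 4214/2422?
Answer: 1443367298492783/966607665382053 ≈ 1.4932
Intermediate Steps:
s = 301/173 (s = 4214*(1/2422) = 301/173 ≈ 1.7399)
I = -282940/173 (I = -940*301/173 = -282940/173 ≈ -1635.5)
4800413/3213773 + I/3477114 = 4800413/3213773 - 282940/173/3477114 = 4800413*(1/3213773) - 282940/173*1/3477114 = 4800413/3213773 - 141470/300770361 = 1443367298492783/966607665382053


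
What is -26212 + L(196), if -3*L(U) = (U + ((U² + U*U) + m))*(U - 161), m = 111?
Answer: -926167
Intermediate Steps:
L(U) = -(-161 + U)*(111 + U + 2*U²)/3 (L(U) = -(U + ((U² + U*U) + 111))*(U - 161)/3 = -(U + ((U² + U²) + 111))*(-161 + U)/3 = -(U + (2*U² + 111))*(-161 + U)/3 = -(U + (111 + 2*U²))*(-161 + U)/3 = -(111 + U + 2*U²)*(-161 + U)/3 = -(-161 + U)*(111 + U + 2*U²)/3)
-26212 + L(196) = -26212 + (5957 + 107*196² - ⅔*196³ + (50/3)*196) = -26212 + (5957 + 107*38416 - ⅔*7529536 + 9800/3) = -26212 + (5957 + 4110512 - 15059072/3 + 9800/3) = -26212 - 899955 = -926167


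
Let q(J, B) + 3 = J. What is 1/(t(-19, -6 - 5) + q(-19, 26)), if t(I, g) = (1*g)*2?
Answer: -1/44 ≈ -0.022727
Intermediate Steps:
q(J, B) = -3 + J
t(I, g) = 2*g (t(I, g) = g*2 = 2*g)
1/(t(-19, -6 - 5) + q(-19, 26)) = 1/(2*(-6 - 5) + (-3 - 19)) = 1/(2*(-11) - 22) = 1/(-22 - 22) = 1/(-44) = -1/44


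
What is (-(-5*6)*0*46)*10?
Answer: 0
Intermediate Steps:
(-(-5*6)*0*46)*10 = (-(-30)*0*46)*10 = (-1*0*46)*10 = (0*46)*10 = 0*10 = 0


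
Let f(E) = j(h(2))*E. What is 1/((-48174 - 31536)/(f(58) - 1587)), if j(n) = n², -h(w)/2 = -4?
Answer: -425/15942 ≈ -0.026659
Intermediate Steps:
h(w) = 8 (h(w) = -2*(-4) = 8)
f(E) = 64*E (f(E) = 8²*E = 64*E)
1/((-48174 - 31536)/(f(58) - 1587)) = 1/((-48174 - 31536)/(64*58 - 1587)) = 1/(-79710/(3712 - 1587)) = 1/(-79710/2125) = 1/(-79710*1/2125) = 1/(-15942/425) = -425/15942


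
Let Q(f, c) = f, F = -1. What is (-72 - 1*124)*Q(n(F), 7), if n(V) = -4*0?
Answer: 0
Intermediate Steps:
n(V) = 0
(-72 - 1*124)*Q(n(F), 7) = (-72 - 1*124)*0 = (-72 - 124)*0 = -196*0 = 0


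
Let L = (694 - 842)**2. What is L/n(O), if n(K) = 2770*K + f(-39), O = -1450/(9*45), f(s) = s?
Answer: -1774224/806459 ≈ -2.2000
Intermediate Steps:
O = -290/81 (O = -1450/405 = -1450*1/405 = -290/81 ≈ -3.5802)
L = 21904 (L = (-148)**2 = 21904)
n(K) = -39 + 2770*K (n(K) = 2770*K - 39 = -39 + 2770*K)
L/n(O) = 21904/(-39 + 2770*(-290/81)) = 21904/(-39 - 803300/81) = 21904/(-806459/81) = 21904*(-81/806459) = -1774224/806459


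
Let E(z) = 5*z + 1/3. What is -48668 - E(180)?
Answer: -148705/3 ≈ -49568.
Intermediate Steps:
E(z) = 1/3 + 5*z (E(z) = 5*z + 1/3 = 1/3 + 5*z)
-48668 - E(180) = -48668 - (1/3 + 5*180) = -48668 - (1/3 + 900) = -48668 - 1*2701/3 = -48668 - 2701/3 = -148705/3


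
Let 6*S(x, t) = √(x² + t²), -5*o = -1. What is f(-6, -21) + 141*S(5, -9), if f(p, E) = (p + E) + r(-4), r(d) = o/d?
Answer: -541/20 + 47*√106/2 ≈ 214.90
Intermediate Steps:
o = ⅕ (o = -⅕*(-1) = ⅕ ≈ 0.20000)
r(d) = 1/(5*d)
S(x, t) = √(t² + x²)/6 (S(x, t) = √(x² + t²)/6 = √(t² + x²)/6)
f(p, E) = -1/20 + E + p (f(p, E) = (p + E) + (⅕)/(-4) = (E + p) + (⅕)*(-¼) = (E + p) - 1/20 = -1/20 + E + p)
f(-6, -21) + 141*S(5, -9) = (-1/20 - 21 - 6) + 141*(√((-9)² + 5²)/6) = -541/20 + 141*(√(81 + 25)/6) = -541/20 + 141*(√106/6) = -541/20 + 47*√106/2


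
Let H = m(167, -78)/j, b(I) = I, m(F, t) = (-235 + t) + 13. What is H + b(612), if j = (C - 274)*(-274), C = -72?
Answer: 14504937/23701 ≈ 612.00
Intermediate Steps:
m(F, t) = -222 + t
j = 94804 (j = (-72 - 274)*(-274) = -346*(-274) = 94804)
H = -75/23701 (H = (-222 - 78)/94804 = -300*1/94804 = -75/23701 ≈ -0.0031644)
H + b(612) = -75/23701 + 612 = 14504937/23701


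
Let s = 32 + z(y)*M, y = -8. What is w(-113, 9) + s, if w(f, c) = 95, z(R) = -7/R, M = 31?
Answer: 1233/8 ≈ 154.13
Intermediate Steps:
s = 473/8 (s = 32 - 7/(-8)*31 = 32 - 7*(-1/8)*31 = 32 + (7/8)*31 = 32 + 217/8 = 473/8 ≈ 59.125)
w(-113, 9) + s = 95 + 473/8 = 1233/8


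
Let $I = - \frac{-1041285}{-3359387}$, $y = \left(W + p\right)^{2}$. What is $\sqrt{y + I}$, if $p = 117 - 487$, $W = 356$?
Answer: $\frac{\sqrt{2208456199798429}}{3359387} \approx 13.989$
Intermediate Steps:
$p = -370$ ($p = 117 - 487 = -370$)
$y = 196$ ($y = \left(356 - 370\right)^{2} = \left(-14\right)^{2} = 196$)
$I = - \frac{1041285}{3359387}$ ($I = - \frac{\left(-1041285\right) \left(-1\right)}{3359387} = \left(-1\right) \frac{1041285}{3359387} = - \frac{1041285}{3359387} \approx -0.30996$)
$\sqrt{y + I} = \sqrt{196 - \frac{1041285}{3359387}} = \sqrt{\frac{657398567}{3359387}} = \frac{\sqrt{2208456199798429}}{3359387}$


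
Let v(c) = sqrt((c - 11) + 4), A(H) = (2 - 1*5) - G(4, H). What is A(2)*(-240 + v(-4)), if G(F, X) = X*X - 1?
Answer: 1440 - 6*I*sqrt(11) ≈ 1440.0 - 19.9*I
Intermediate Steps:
G(F, X) = -1 + X**2 (G(F, X) = X**2 - 1 = -1 + X**2)
A(H) = -2 - H**2 (A(H) = (2 - 1*5) - (-1 + H**2) = (2 - 5) + (1 - H**2) = -3 + (1 - H**2) = -2 - H**2)
v(c) = sqrt(-7 + c) (v(c) = sqrt((-11 + c) + 4) = sqrt(-7 + c))
A(2)*(-240 + v(-4)) = (-2 - 1*2**2)*(-240 + sqrt(-7 - 4)) = (-2 - 1*4)*(-240 + sqrt(-11)) = (-2 - 4)*(-240 + I*sqrt(11)) = -6*(-240 + I*sqrt(11)) = 1440 - 6*I*sqrt(11)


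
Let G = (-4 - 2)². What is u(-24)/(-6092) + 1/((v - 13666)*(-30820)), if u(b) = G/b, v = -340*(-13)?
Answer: 13357771/54249587445 ≈ 0.00024623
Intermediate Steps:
v = 4420
G = 36 (G = (-6)² = 36)
u(b) = 36/b
u(-24)/(-6092) + 1/((v - 13666)*(-30820)) = (36/(-24))/(-6092) + 1/((4420 - 13666)*(-30820)) = (36*(-1/24))*(-1/6092) - 1/30820/(-9246) = -3/2*(-1/6092) - 1/9246*(-1/30820) = 3/12184 + 1/284961720 = 13357771/54249587445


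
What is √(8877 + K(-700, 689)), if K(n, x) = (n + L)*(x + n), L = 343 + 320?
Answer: 2*√2321 ≈ 96.354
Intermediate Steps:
L = 663
K(n, x) = (663 + n)*(n + x) (K(n, x) = (n + 663)*(x + n) = (663 + n)*(n + x))
√(8877 + K(-700, 689)) = √(8877 + ((-700)² + 663*(-700) + 663*689 - 700*689)) = √(8877 + (490000 - 464100 + 456807 - 482300)) = √(8877 + 407) = √9284 = 2*√2321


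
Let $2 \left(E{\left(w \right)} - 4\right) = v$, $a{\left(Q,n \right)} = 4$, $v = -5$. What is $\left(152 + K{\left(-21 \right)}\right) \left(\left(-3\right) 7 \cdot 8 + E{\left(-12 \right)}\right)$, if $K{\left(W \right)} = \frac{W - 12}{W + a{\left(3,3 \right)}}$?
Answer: $- \frac{871461}{34} \approx -25631.0$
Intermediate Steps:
$E{\left(w \right)} = \frac{3}{2}$ ($E{\left(w \right)} = 4 + \frac{1}{2} \left(-5\right) = 4 - \frac{5}{2} = \frac{3}{2}$)
$K{\left(W \right)} = \frac{-12 + W}{4 + W}$ ($K{\left(W \right)} = \frac{W - 12}{W + 4} = \frac{-12 + W}{4 + W}$)
$\left(152 + K{\left(-21 \right)}\right) \left(\left(-3\right) 7 \cdot 8 + E{\left(-12 \right)}\right) = \left(152 + \frac{-12 - 21}{4 - 21}\right) \left(\left(-3\right) 7 \cdot 8 + \frac{3}{2}\right) = \left(152 + \frac{1}{-17} \left(-33\right)\right) \left(\left(-21\right) 8 + \frac{3}{2}\right) = \left(152 - - \frac{33}{17}\right) \left(-168 + \frac{3}{2}\right) = \left(152 + \frac{33}{17}\right) \left(- \frac{333}{2}\right) = \frac{2617}{17} \left(- \frac{333}{2}\right) = - \frac{871461}{34}$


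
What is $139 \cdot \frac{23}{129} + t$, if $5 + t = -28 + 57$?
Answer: $\frac{6293}{129} \approx 48.783$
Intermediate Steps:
$t = 24$ ($t = -5 + \left(-28 + 57\right) = -5 + 29 = 24$)
$139 \cdot \frac{23}{129} + t = 139 \cdot \frac{23}{129} + 24 = \frac{3197}{129} + 24 = \frac{6293}{129}$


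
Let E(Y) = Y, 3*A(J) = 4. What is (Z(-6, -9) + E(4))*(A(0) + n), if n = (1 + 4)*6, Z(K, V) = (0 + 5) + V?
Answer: 0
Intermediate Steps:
A(J) = 4/3 (A(J) = (1/3)*4 = 4/3)
Z(K, V) = 5 + V
n = 30 (n = 5*6 = 30)
(Z(-6, -9) + E(4))*(A(0) + n) = ((5 - 9) + 4)*(4/3 + 30) = (-4 + 4)*(94/3) = 0*(94/3) = 0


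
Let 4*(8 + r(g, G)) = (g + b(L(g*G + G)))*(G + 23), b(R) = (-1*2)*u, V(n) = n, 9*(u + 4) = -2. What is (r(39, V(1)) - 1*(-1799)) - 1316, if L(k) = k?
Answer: 2279/3 ≈ 759.67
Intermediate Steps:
u = -38/9 (u = -4 + (⅑)*(-2) = -4 - 2/9 = -38/9 ≈ -4.2222)
b(R) = 76/9 (b(R) = -1*2*(-38/9) = -2*(-38/9) = 76/9)
r(g, G) = -8 + (23 + G)*(76/9 + g)/4 (r(g, G) = -8 + ((g + 76/9)*(G + 23))/4 = -8 + ((76/9 + g)*(23 + G))/4 = -8 + ((23 + G)*(76/9 + g))/4 = -8 + (23 + G)*(76/9 + g)/4)
(r(39, V(1)) - 1*(-1799)) - 1316 = ((365/9 + (19/9)*1 + (23/4)*39 + (¼)*1*39) - 1*(-1799)) - 1316 = ((365/9 + 19/9 + 897/4 + 39/4) + 1799) - 1316 = (830/3 + 1799) - 1316 = 6227/3 - 1316 = 2279/3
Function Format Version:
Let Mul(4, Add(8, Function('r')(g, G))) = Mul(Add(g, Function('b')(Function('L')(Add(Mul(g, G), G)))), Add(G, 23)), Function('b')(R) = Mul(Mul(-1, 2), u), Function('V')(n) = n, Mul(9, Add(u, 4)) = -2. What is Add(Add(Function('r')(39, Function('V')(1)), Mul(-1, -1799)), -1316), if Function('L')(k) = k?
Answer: Rational(2279, 3) ≈ 759.67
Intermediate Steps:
u = Rational(-38, 9) (u = Add(-4, Mul(Rational(1, 9), -2)) = Add(-4, Rational(-2, 9)) = Rational(-38, 9) ≈ -4.2222)
Function('b')(R) = Rational(76, 9) (Function('b')(R) = Mul(Mul(-1, 2), Rational(-38, 9)) = Mul(-2, Rational(-38, 9)) = Rational(76, 9))
Function('r')(g, G) = Add(-8, Mul(Rational(1, 4), Add(23, G), Add(Rational(76, 9), g))) (Function('r')(g, G) = Add(-8, Mul(Rational(1, 4), Mul(Add(g, Rational(76, 9)), Add(G, 23)))) = Add(-8, Mul(Rational(1, 4), Mul(Add(Rational(76, 9), g), Add(23, G)))) = Add(-8, Mul(Rational(1, 4), Mul(Add(23, G), Add(Rational(76, 9), g)))) = Add(-8, Mul(Rational(1, 4), Add(23, G), Add(Rational(76, 9), g))))
Add(Add(Function('r')(39, Function('V')(1)), Mul(-1, -1799)), -1316) = Add(Add(Add(Rational(365, 9), Mul(Rational(19, 9), 1), Mul(Rational(23, 4), 39), Mul(Rational(1, 4), 1, 39)), Mul(-1, -1799)), -1316) = Add(Add(Add(Rational(365, 9), Rational(19, 9), Rational(897, 4), Rational(39, 4)), 1799), -1316) = Add(Add(Rational(830, 3), 1799), -1316) = Add(Rational(6227, 3), -1316) = Rational(2279, 3)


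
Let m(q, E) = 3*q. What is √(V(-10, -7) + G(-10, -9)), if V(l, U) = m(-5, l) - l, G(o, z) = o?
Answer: I*√15 ≈ 3.873*I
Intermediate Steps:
V(l, U) = -15 - l (V(l, U) = 3*(-5) - l = -15 - l)
√(V(-10, -7) + G(-10, -9)) = √((-15 - 1*(-10)) - 10) = √((-15 + 10) - 10) = √(-5 - 10) = √(-15) = I*√15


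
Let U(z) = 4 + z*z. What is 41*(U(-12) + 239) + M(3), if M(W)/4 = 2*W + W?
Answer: 15903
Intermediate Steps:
U(z) = 4 + z²
M(W) = 12*W (M(W) = 4*(2*W + W) = 4*(3*W) = 12*W)
41*(U(-12) + 239) + M(3) = 41*((4 + (-12)²) + 239) + 12*3 = 41*((4 + 144) + 239) + 36 = 41*(148 + 239) + 36 = 41*387 + 36 = 15867 + 36 = 15903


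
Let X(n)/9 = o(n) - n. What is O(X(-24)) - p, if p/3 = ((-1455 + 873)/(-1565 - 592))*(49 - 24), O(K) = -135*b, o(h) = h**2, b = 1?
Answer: -111615/719 ≈ -155.24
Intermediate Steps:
X(n) = -9*n + 9*n**2 (X(n) = 9*(n**2 - n) = -9*n + 9*n**2)
O(K) = -135 (O(K) = -135*1 = -135)
p = 14550/719 (p = 3*(((-1455 + 873)/(-1565 - 592))*(49 - 24)) = 3*(-582/(-2157)*25) = 3*(-582*(-1/2157)*25) = 3*((194/719)*25) = 3*(4850/719) = 14550/719 ≈ 20.236)
O(X(-24)) - p = -135 - 1*14550/719 = -135 - 14550/719 = -111615/719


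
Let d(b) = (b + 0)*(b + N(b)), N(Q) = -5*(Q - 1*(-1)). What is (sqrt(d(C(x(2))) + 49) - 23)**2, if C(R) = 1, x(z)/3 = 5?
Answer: 569 - 92*sqrt(10) ≈ 278.07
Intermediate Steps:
x(z) = 15 (x(z) = 3*5 = 15)
N(Q) = -5 - 5*Q (N(Q) = -5*(Q + 1) = -5*(1 + Q) = -5 - 5*Q)
d(b) = b*(-5 - 4*b) (d(b) = (b + 0)*(b + (-5 - 5*b)) = b*(-5 - 4*b))
(sqrt(d(C(x(2))) + 49) - 23)**2 = (sqrt(-1*1*(5 + 4*1) + 49) - 23)**2 = (sqrt(-1*1*(5 + 4) + 49) - 23)**2 = (sqrt(-1*1*9 + 49) - 23)**2 = (sqrt(-9 + 49) - 23)**2 = (sqrt(40) - 23)**2 = (2*sqrt(10) - 23)**2 = (-23 + 2*sqrt(10))**2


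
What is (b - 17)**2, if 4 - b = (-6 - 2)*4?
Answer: 361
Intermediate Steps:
b = 36 (b = 4 - (-6 - 2)*4 = 4 - (-8)*4 = 4 - 1*(-32) = 4 + 32 = 36)
(b - 17)**2 = (36 - 17)**2 = 19**2 = 361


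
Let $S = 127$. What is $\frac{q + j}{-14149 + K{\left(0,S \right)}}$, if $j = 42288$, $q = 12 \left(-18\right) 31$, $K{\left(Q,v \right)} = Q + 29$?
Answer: $- \frac{4449}{1765} \approx -2.5207$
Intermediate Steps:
$K{\left(Q,v \right)} = 29 + Q$
$q = -6696$ ($q = \left(-216\right) 31 = -6696$)
$\frac{q + j}{-14149 + K{\left(0,S \right)}} = \frac{-6696 + 42288}{-14149 + \left(29 + 0\right)} = \frac{35592}{-14149 + 29} = \frac{35592}{-14120} = 35592 \left(- \frac{1}{14120}\right) = - \frac{4449}{1765}$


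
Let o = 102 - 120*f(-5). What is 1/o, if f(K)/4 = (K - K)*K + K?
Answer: 1/2502 ≈ 0.00039968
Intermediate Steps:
f(K) = 4*K (f(K) = 4*((K - K)*K + K) = 4*(0*K + K) = 4*(0 + K) = 4*K)
o = 2502 (o = 102 - 480*(-5) = 102 - 120*(-20) = 102 + 2400 = 2502)
1/o = 1/2502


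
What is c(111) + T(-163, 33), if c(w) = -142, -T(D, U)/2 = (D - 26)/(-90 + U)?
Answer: -2824/19 ≈ -148.63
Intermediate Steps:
T(D, U) = -2*(-26 + D)/(-90 + U) (T(D, U) = -2*(D - 26)/(-90 + U) = -2*(-26 + D)/(-90 + U))
c(111) + T(-163, 33) = -142 + 2*(26 - 1*(-163))/(-90 + 33) = -142 + 2*(26 + 163)/(-57) = -142 + 2*(-1/57)*189 = -142 - 126/19 = -2824/19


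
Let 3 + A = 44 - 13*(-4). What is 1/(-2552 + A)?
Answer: -1/2459 ≈ -0.00040667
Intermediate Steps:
A = 93 (A = -3 + (44 - 13*(-4)) = -3 + (44 + 52) = -3 + 96 = 93)
1/(-2552 + A) = 1/(-2552 + 93) = 1/(-2459) = -1/2459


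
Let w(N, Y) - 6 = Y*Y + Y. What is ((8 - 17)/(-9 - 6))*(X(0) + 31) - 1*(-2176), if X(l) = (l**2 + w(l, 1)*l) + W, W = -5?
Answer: 10958/5 ≈ 2191.6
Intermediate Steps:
w(N, Y) = 6 + Y + Y**2 (w(N, Y) = 6 + (Y*Y + Y) = 6 + (Y**2 + Y) = 6 + (Y + Y**2) = 6 + Y + Y**2)
X(l) = -5 + l**2 + 8*l (X(l) = (l**2 + (6 + 1 + 1**2)*l) - 5 = (l**2 + (6 + 1 + 1)*l) - 5 = (l**2 + 8*l) - 5 = -5 + l**2 + 8*l)
((8 - 17)/(-9 - 6))*(X(0) + 31) - 1*(-2176) = ((8 - 17)/(-9 - 6))*((-5 + 0**2 + 8*0) + 31) - 1*(-2176) = (-9/(-15))*((-5 + 0 + 0) + 31) + 2176 = (-9*(-1/15))*(-5 + 31) + 2176 = (3/5)*26 + 2176 = 78/5 + 2176 = 10958/5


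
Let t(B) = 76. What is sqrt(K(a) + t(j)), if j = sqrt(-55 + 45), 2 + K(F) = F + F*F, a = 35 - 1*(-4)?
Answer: sqrt(1634) ≈ 40.423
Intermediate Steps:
a = 39 (a = 35 + 4 = 39)
K(F) = -2 + F + F**2 (K(F) = -2 + (F + F*F) = -2 + (F + F**2) = -2 + F + F**2)
j = I*sqrt(10) (j = sqrt(-10) = I*sqrt(10) ≈ 3.1623*I)
sqrt(K(a) + t(j)) = sqrt((-2 + 39 + 39**2) + 76) = sqrt((-2 + 39 + 1521) + 76) = sqrt(1558 + 76) = sqrt(1634)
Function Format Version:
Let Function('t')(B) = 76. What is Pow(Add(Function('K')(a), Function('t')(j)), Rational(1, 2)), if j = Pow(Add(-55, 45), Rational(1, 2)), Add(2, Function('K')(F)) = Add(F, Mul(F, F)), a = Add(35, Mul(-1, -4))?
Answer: Pow(1634, Rational(1, 2)) ≈ 40.423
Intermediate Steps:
a = 39 (a = Add(35, 4) = 39)
Function('K')(F) = Add(-2, F, Pow(F, 2)) (Function('K')(F) = Add(-2, Add(F, Mul(F, F))) = Add(-2, Add(F, Pow(F, 2))) = Add(-2, F, Pow(F, 2)))
j = Mul(I, Pow(10, Rational(1, 2))) (j = Pow(-10, Rational(1, 2)) = Mul(I, Pow(10, Rational(1, 2))) ≈ Mul(3.1623, I))
Pow(Add(Function('K')(a), Function('t')(j)), Rational(1, 2)) = Pow(Add(Add(-2, 39, Pow(39, 2)), 76), Rational(1, 2)) = Pow(Add(Add(-2, 39, 1521), 76), Rational(1, 2)) = Pow(Add(1558, 76), Rational(1, 2)) = Pow(1634, Rational(1, 2))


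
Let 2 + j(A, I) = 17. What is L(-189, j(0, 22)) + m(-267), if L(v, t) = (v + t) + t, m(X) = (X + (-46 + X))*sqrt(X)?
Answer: -159 - 580*I*sqrt(267) ≈ -159.0 - 9477.3*I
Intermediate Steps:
j(A, I) = 15 (j(A, I) = -2 + 17 = 15)
m(X) = sqrt(X)*(-46 + 2*X) (m(X) = (-46 + 2*X)*sqrt(X) = sqrt(X)*(-46 + 2*X))
L(v, t) = v + 2*t (L(v, t) = (t + v) + t = v + 2*t)
L(-189, j(0, 22)) + m(-267) = (-189 + 2*15) + 2*sqrt(-267)*(-23 - 267) = (-189 + 30) + 2*(I*sqrt(267))*(-290) = -159 - 580*I*sqrt(267)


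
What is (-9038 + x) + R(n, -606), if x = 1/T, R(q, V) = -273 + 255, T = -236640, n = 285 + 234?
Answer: -2143011841/236640 ≈ -9056.0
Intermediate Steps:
n = 519
R(q, V) = -18
x = -1/236640 (x = 1/(-236640) = -1/236640 ≈ -4.2258e-6)
(-9038 + x) + R(n, -606) = (-9038 - 1/236640) - 18 = -2138752321/236640 - 18 = -2143011841/236640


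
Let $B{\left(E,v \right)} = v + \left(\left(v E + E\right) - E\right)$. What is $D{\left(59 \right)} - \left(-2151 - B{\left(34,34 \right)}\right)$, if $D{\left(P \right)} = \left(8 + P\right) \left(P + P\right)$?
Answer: $11247$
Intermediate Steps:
$D{\left(P \right)} = 2 P \left(8 + P\right)$ ($D{\left(P \right)} = \left(8 + P\right) 2 P = 2 P \left(8 + P\right)$)
$B{\left(E,v \right)} = v + E v$ ($B{\left(E,v \right)} = v + \left(\left(E v + E\right) - E\right) = v + \left(\left(E + E v\right) - E\right) = v + E v$)
$D{\left(59 \right)} - \left(-2151 - B{\left(34,34 \right)}\right) = 2 \cdot 59 \left(8 + 59\right) - \left(-2151 - 34 \left(1 + 34\right)\right) = 2 \cdot 59 \cdot 67 - \left(-2151 - 34 \cdot 35\right) = 7906 - \left(-2151 - 1190\right) = 7906 - -3341 = 7906 + 3341 = 11247$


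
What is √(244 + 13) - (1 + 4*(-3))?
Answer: 11 + √257 ≈ 27.031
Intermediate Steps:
√(244 + 13) - (1 + 4*(-3)) = √257 - (1 - 12) = √257 - 1*(-11) = √257 + 11 = 11 + √257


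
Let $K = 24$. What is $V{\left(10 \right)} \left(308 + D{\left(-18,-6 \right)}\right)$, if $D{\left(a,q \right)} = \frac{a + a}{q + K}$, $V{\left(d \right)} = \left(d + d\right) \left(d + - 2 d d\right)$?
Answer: $-1162800$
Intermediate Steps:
$V{\left(d \right)} = 2 d \left(d - 2 d^{2}\right)$
$D{\left(a,q \right)} = \frac{2 a}{24 + q}$ ($D{\left(a,q \right)} = \frac{a + a}{q + 24} = \frac{2 a}{24 + q}$)
$V{\left(10 \right)} \left(308 + D{\left(-18,-6 \right)}\right) = 10^{2} \left(2 - 40\right) \left(308 + 2 \left(-18\right) \frac{1}{24 - 6}\right) = 100 \left(2 - 40\right) \left(308 + 2 \left(-18\right) \frac{1}{18}\right) = 100 \left(-38\right) \left(308 + 2 \left(-18\right) \frac{1}{18}\right) = - 3800 \left(308 - 2\right) = \left(-3800\right) 306 = -1162800$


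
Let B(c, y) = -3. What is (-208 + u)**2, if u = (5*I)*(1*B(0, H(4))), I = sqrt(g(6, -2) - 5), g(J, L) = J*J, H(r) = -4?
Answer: 50239 + 6240*sqrt(31) ≈ 84982.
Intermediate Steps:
g(J, L) = J**2
I = sqrt(31) (I = sqrt(6**2 - 5) = sqrt(36 - 5) = sqrt(31) ≈ 5.5678)
u = -15*sqrt(31) (u = (5*sqrt(31))*(1*(-3)) = (5*sqrt(31))*(-3) = -15*sqrt(31) ≈ -83.516)
(-208 + u)**2 = (-208 - 15*sqrt(31))**2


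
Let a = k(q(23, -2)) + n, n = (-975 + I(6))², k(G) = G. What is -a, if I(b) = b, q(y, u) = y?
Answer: -938984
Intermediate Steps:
n = 938961 (n = (-975 + 6)² = (-969)² = 938961)
a = 938984 (a = 23 + 938961 = 938984)
-a = -1*938984 = -938984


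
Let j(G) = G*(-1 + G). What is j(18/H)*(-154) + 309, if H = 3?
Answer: -4311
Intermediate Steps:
j(18/H)*(-154) + 309 = ((18/3)*(-1 + 18/3))*(-154) + 309 = ((18*(1/3))*(-1 + 18*(1/3)))*(-154) + 309 = (6*(-1 + 6))*(-154) + 309 = (6*5)*(-154) + 309 = 30*(-154) + 309 = -4620 + 309 = -4311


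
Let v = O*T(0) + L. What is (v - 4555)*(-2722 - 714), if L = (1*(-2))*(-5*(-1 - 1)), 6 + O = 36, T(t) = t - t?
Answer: 15719700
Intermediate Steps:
T(t) = 0
O = 30 (O = -6 + 36 = 30)
L = -20 (L = -(-10)*(-2) = -2*10 = -20)
v = -20 (v = 30*0 - 20 = 0 - 20 = -20)
(v - 4555)*(-2722 - 714) = (-20 - 4555)*(-2722 - 714) = -4575*(-3436) = 15719700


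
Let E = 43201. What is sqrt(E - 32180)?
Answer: sqrt(11021) ≈ 104.98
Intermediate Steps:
sqrt(E - 32180) = sqrt(43201 - 32180) = sqrt(11021)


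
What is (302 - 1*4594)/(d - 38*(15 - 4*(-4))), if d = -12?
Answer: 2146/595 ≈ 3.6067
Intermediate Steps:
(302 - 1*4594)/(d - 38*(15 - 4*(-4))) = (302 - 1*4594)/(-12 - 38*(15 - 4*(-4))) = (302 - 4594)/(-12 - 38*(15 - 1*(-16))) = -4292/(-12 - 38*(15 + 16)) = -4292/(-12 - 38*31) = -4292/(-12 - 1178) = -4292/(-1190) = -4292*(-1/1190) = 2146/595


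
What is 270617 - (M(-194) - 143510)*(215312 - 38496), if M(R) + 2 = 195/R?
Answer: 2461439615233/97 ≈ 2.5376e+10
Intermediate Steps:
M(R) = -2 + 195/R
270617 - (M(-194) - 143510)*(215312 - 38496) = 270617 - ((-2 + 195/(-194)) - 143510)*(215312 - 38496) = 270617 - ((-2 + 195*(-1/194)) - 143510)*176816 = 270617 - ((-2 - 195/194) - 143510)*176816 = 270617 - (-583/194 - 143510)*176816 = 270617 - (-27841523)*176816/194 = 270617 - 1*(-2461413365384/97) = 270617 + 2461413365384/97 = 2461439615233/97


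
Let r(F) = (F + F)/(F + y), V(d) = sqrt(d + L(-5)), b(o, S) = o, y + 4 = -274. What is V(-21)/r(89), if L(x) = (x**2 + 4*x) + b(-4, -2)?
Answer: -189*I*sqrt(5)/89 ≈ -4.7485*I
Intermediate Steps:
y = -278 (y = -4 - 274 = -278)
L(x) = -4 + x**2 + 4*x (L(x) = (x**2 + 4*x) - 4 = -4 + x**2 + 4*x)
V(d) = sqrt(1 + d) (V(d) = sqrt(d + (-4 + (-5)**2 + 4*(-5))) = sqrt(d + (-4 + 25 - 20)) = sqrt(d + 1) = sqrt(1 + d))
r(F) = 2*F/(-278 + F) (r(F) = (F + F)/(F - 278) = (2*F)/(-278 + F) = 2*F/(-278 + F))
V(-21)/r(89) = sqrt(1 - 21)/((2*89/(-278 + 89))) = sqrt(-20)/((2*89/(-189))) = (2*I*sqrt(5))/((2*89*(-1/189))) = (2*I*sqrt(5))/(-178/189) = (2*I*sqrt(5))*(-189/178) = -189*I*sqrt(5)/89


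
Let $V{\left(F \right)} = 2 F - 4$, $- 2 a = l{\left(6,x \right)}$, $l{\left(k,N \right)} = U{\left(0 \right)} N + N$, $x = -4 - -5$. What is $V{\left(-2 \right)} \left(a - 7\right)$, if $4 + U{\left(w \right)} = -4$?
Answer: $28$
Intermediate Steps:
$U{\left(w \right)} = -8$ ($U{\left(w \right)} = -4 - 4 = -8$)
$x = 1$ ($x = -4 + 5 = 1$)
$l{\left(k,N \right)} = - 7 N$ ($l{\left(k,N \right)} = - 8 N + N = - 7 N$)
$a = \frac{7}{2}$ ($a = - \frac{\left(-7\right) 1}{2} = \left(- \frac{1}{2}\right) \left(-7\right) = \frac{7}{2} \approx 3.5$)
$V{\left(F \right)} = -4 + 2 F$
$V{\left(-2 \right)} \left(a - 7\right) = \left(-4 + 2 \left(-2\right)\right) \left(\frac{7}{2} - 7\right) = \left(-4 - 4\right) \left(- \frac{7}{2}\right) = \left(-8\right) \left(- \frac{7}{2}\right) = 28$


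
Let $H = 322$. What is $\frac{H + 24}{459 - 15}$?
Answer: $\frac{173}{222} \approx 0.77928$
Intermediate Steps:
$\frac{H + 24}{459 - 15} = \frac{322 + 24}{459 - 15} = \frac{346}{444} = 346 \cdot \frac{1}{444} = \frac{173}{222}$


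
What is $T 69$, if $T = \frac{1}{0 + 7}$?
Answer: $\frac{69}{7} \approx 9.8571$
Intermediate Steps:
$T = \frac{1}{7} \approx 0.14286$
$T 69 = \frac{1}{7} \cdot 69 = \frac{69}{7}$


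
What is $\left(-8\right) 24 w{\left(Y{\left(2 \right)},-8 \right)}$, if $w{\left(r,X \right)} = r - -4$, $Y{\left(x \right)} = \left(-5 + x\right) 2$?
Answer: $384$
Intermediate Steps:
$Y{\left(x \right)} = -10 + 2 x$
$w{\left(r,X \right)} = 4 + r$ ($w{\left(r,X \right)} = r + 4 = 4 + r$)
$\left(-8\right) 24 w{\left(Y{\left(2 \right)},-8 \right)} = \left(-8\right) 24 \left(4 + \left(-10 + 2 \cdot 2\right)\right) = - 192 \left(4 + \left(-10 + 4\right)\right) = - 192 \left(4 - 6\right) = \left(-192\right) \left(-2\right) = 384$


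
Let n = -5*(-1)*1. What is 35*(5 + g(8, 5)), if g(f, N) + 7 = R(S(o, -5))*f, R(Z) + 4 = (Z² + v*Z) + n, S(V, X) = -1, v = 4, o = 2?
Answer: -630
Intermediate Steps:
n = 5 (n = 5*1 = 5)
R(Z) = 1 + Z² + 4*Z (R(Z) = -4 + ((Z² + 4*Z) + 5) = -4 + (5 + Z² + 4*Z) = 1 + Z² + 4*Z)
g(f, N) = -7 - 2*f (g(f, N) = -7 + (1 + (-1)² + 4*(-1))*f = -7 + (1 + 1 - 4)*f = -7 - 2*f)
35*(5 + g(8, 5)) = 35*(5 + (-7 - 2*8)) = 35*(5 + (-7 - 16)) = 35*(5 - 23) = 35*(-18) = -630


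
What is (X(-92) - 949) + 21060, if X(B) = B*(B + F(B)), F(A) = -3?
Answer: 28851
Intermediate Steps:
X(B) = B*(-3 + B) (X(B) = B*(B - 3) = B*(-3 + B))
(X(-92) - 949) + 21060 = (-92*(-3 - 92) - 949) + 21060 = (-92*(-95) - 949) + 21060 = (8740 - 949) + 21060 = 7791 + 21060 = 28851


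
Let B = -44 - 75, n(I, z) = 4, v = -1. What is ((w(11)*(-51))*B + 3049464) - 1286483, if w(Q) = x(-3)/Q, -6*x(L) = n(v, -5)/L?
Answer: 58182419/33 ≈ 1.7631e+6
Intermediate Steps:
x(L) = -2/(3*L)
w(Q) = 2/(9*Q) (w(Q) = (-⅔/(-3))/Q = (-⅔*(-⅓))/Q = 2/(9*Q))
B = -119
((w(11)*(-51))*B + 3049464) - 1286483 = ((((2/9)/11)*(-51))*(-119) + 3049464) - 1286483 = ((((2/9)*(1/11))*(-51))*(-119) + 3049464) - 1286483 = (((2/99)*(-51))*(-119) + 3049464) - 1286483 = (-34/33*(-119) + 3049464) - 1286483 = (4046/33 + 3049464) - 1286483 = 100636358/33 - 1286483 = 58182419/33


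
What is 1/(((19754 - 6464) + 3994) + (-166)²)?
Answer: 1/44840 ≈ 2.2302e-5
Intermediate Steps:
1/(((19754 - 6464) + 3994) + (-166)²) = 1/((13290 + 3994) + 27556) = 1/(17284 + 27556) = 1/44840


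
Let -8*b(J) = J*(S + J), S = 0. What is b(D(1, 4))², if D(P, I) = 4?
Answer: 4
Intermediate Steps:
b(J) = -J²/8 (b(J) = -J*(0 + J)/8 = -J*J/8 = -J²/8)
b(D(1, 4))² = (-⅛*4²)² = (-⅛*16)² = (-2)² = 4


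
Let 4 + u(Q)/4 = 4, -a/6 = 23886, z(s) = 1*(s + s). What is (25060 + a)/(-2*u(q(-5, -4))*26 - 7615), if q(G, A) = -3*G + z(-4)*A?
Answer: 118256/7615 ≈ 15.529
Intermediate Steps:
z(s) = 2*s (z(s) = 1*(2*s) = 2*s)
a = -143316 (a = -6*23886 = -143316)
q(G, A) = -8*A - 3*G (q(G, A) = -3*G + (2*(-4))*A = -3*G - 8*A = -8*A - 3*G)
u(Q) = 0 (u(Q) = -16 + 4*4 = -16 + 16 = 0)
(25060 + a)/(-2*u(q(-5, -4))*26 - 7615) = (25060 - 143316)/(-2*0*26 - 7615) = -118256/(0*26 - 7615) = -118256/(0 - 7615) = -118256/(-7615) = -118256*(-1/7615) = 118256/7615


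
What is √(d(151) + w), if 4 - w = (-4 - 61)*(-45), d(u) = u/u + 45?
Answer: 5*I*√115 ≈ 53.619*I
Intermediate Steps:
d(u) = 46 (d(u) = 1 + 45 = 46)
w = -2921 (w = 4 - (-4 - 61)*(-45) = 4 - (-65)*(-45) = 4 - 1*2925 = 4 - 2925 = -2921)
√(d(151) + w) = √(46 - 2921) = √(-2875) = 5*I*√115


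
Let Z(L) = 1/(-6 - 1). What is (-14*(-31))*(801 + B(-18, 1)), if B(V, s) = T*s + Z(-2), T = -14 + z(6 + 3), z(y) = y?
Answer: 345402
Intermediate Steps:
Z(L) = -⅐ (Z(L) = 1/(-7) = -⅐)
T = -5 (T = -14 + (6 + 3) = -14 + 9 = -5)
B(V, s) = -⅐ - 5*s (B(V, s) = -5*s - ⅐ = -⅐ - 5*s)
(-14*(-31))*(801 + B(-18, 1)) = (-14*(-31))*(801 + (-⅐ - 5*1)) = 434*(801 + (-⅐ - 5)) = 434*(801 - 36/7) = 434*(5571/7) = 345402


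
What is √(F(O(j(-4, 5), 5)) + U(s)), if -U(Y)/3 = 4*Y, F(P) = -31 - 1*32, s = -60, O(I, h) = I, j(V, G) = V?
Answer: 3*√73 ≈ 25.632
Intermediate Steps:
F(P) = -63 (F(P) = -31 - 32 = -63)
U(Y) = -12*Y
√(F(O(j(-4, 5), 5)) + U(s)) = √(-63 - 12*(-60)) = √(-63 + 720) = √657 = 3*√73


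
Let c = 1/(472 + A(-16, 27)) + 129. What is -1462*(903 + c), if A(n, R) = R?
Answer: -752884678/499 ≈ -1.5088e+6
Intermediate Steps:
c = 64372/499 (c = 1/(472 + 27) + 129 = 1/499 + 129 = 64372/499 ≈ 129.00)
-1462*(903 + c) = -1462*(903 + 64372/499) = -1462*514969/499 = -752884678/499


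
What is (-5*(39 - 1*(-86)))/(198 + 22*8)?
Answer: -625/374 ≈ -1.6711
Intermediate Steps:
(-5*(39 - 1*(-86)))/(198 + 22*8) = (-5*(39 + 86))/(198 + 176) = -5*125/374 = -625*1/374 = -625/374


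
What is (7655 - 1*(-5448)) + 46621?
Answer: 59724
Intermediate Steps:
(7655 - 1*(-5448)) + 46621 = (7655 + 5448) + 46621 = 13103 + 46621 = 59724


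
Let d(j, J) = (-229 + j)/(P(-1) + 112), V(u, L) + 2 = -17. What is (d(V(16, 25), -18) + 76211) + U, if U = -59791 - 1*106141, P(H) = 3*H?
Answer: -9779837/109 ≈ -89723.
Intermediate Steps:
V(u, L) = -19 (V(u, L) = -2 - 17 = -19)
U = -165932 (U = -59791 - 106141 = -165932)
d(j, J) = -229/109 + j/109 (d(j, J) = (-229 + j)/(3*(-1) + 112) = (-229 + j)/(-3 + 112) = (-229 + j)/109 = (-229 + j)*(1/109) = -229/109 + j/109)
(d(V(16, 25), -18) + 76211) + U = ((-229/109 + (1/109)*(-19)) + 76211) - 165932 = ((-229/109 - 19/109) + 76211) - 165932 = (-248/109 + 76211) - 165932 = 8306751/109 - 165932 = -9779837/109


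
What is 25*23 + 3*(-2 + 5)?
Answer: 584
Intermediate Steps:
25*23 + 3*(-2 + 5) = 575 + 3*3 = 575 + 9 = 584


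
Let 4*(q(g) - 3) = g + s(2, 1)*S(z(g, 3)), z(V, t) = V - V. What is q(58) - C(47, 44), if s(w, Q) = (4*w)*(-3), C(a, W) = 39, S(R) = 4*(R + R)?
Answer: -43/2 ≈ -21.500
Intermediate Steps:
z(V, t) = 0
S(R) = 8*R (S(R) = 4*(2*R) = 8*R)
s(w, Q) = -12*w
q(g) = 3 + g/4 (q(g) = 3 + (g + (-12*2)*(8*0))/4 = 3 + (g - 24*0)/4 = 3 + (g + 0)/4 = 3 + g/4)
q(58) - C(47, 44) = (3 + (¼)*58) - 1*39 = (3 + 29/2) - 39 = 35/2 - 39 = -43/2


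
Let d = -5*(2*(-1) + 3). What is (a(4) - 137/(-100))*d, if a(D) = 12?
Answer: -1337/20 ≈ -66.850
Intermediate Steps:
d = -5 (d = -5*(-2 + 3) = -5*1 = -5)
(a(4) - 137/(-100))*d = (12 - 137/(-100))*(-5) = (12 - 137*(-1/100))*(-5) = (12 + 137/100)*(-5) = (1337/100)*(-5) = -1337/20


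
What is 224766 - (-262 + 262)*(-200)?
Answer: 224766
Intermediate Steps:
224766 - (-262 + 262)*(-200) = 224766 - 0*(-200) = 224766 - 1*0 = 224766 + 0 = 224766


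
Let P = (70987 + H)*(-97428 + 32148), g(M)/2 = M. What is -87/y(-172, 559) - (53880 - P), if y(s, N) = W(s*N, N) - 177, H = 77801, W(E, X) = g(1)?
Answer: -1699763540913/175 ≈ -9.7129e+9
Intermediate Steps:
g(M) = 2*M
W(E, X) = 2 (W(E, X) = 2*1 = 2)
y(s, N) = -175 (y(s, N) = 2 - 177 = -175)
P = -9712880640 (P = (70987 + 77801)*(-97428 + 32148) = 148788*(-65280) = -9712880640)
-87/y(-172, 559) - (53880 - P) = -87/(-175) - (53880 - 1*(-9712880640)) = -87*(-1/175) - (53880 + 9712880640) = 87/175 - 1*9712934520 = 87/175 - 9712934520 = -1699763540913/175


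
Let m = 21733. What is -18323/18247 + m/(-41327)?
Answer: -1153796672/754093769 ≈ -1.5300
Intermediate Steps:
-18323/18247 + m/(-41327) = -18323/18247 + 21733/(-41327) = -18323*1/18247 + 21733*(-1/41327) = -18323/18247 - 21733/41327 = -1153796672/754093769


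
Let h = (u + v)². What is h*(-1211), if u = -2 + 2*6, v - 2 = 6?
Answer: -392364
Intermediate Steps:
v = 8 (v = 2 + 6 = 8)
u = 10 (u = -2 + 12 = 10)
h = 324 (h = (10 + 8)² = 18² = 324)
h*(-1211) = 324*(-1211) = -392364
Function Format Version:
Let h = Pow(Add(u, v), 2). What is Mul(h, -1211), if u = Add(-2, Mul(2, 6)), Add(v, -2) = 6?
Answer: -392364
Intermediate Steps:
v = 8 (v = Add(2, 6) = 8)
u = 10 (u = Add(-2, 12) = 10)
h = 324 (h = Pow(Add(10, 8), 2) = Pow(18, 2) = 324)
Mul(h, -1211) = Mul(324, -1211) = -392364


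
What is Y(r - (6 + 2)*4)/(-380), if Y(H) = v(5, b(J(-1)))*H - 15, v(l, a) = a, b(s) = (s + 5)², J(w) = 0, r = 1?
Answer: 79/38 ≈ 2.0789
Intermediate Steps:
b(s) = (5 + s)²
Y(H) = -15 + 25*H (Y(H) = (5 + 0)²*H - 15 = 5²*H - 15 = 25*H - 15 = -15 + 25*H)
Y(r - (6 + 2)*4)/(-380) = (-15 + 25*(1 - (6 + 2)*4))/(-380) = (-15 + 25*(1 - 8*4))*(-1/380) = (-15 + 25*(1 - 1*32))*(-1/380) = (-15 + 25*(1 - 32))*(-1/380) = (-15 + 25*(-31))*(-1/380) = (-15 - 775)*(-1/380) = -790*(-1/380) = 79/38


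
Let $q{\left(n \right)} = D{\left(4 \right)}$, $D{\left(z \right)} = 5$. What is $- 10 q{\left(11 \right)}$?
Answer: $-50$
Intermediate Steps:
$q{\left(n \right)} = 5$
$- 10 q{\left(11 \right)} = \left(-10\right) 5 = -50$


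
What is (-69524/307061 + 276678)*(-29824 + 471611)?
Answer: 37532877763461358/307061 ≈ 1.2223e+11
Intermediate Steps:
(-69524/307061 + 276678)*(-29824 + 471611) = (-69524*1/307061 + 276678)*441787 = (-69524/307061 + 276678)*441787 = (84956953834/307061)*441787 = 37532877763461358/307061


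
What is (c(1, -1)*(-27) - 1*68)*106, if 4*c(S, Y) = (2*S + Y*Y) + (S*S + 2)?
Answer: -11501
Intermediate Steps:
c(S, Y) = ½ + S/2 + S²/4 + Y²/4 (c(S, Y) = ((2*S + Y*Y) + (S*S + 2))/4 = ((2*S + Y²) + (S² + 2))/4 = ((Y² + 2*S) + (2 + S²))/4 = (2 + S² + Y² + 2*S)/4 = ½ + S/2 + S²/4 + Y²/4)
(c(1, -1)*(-27) - 1*68)*106 = ((½ + (½)*1 + (¼)*1² + (¼)*(-1)²)*(-27) - 1*68)*106 = ((½ + ½ + (¼)*1 + (¼)*1)*(-27) - 68)*106 = ((½ + ½ + ¼ + ¼)*(-27) - 68)*106 = ((3/2)*(-27) - 68)*106 = (-81/2 - 68)*106 = -217/2*106 = -11501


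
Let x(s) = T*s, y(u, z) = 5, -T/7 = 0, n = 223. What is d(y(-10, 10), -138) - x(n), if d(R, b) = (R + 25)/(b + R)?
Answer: -30/133 ≈ -0.22556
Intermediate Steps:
T = 0 (T = -7*0 = 0)
d(R, b) = (25 + R)/(R + b)
x(s) = 0 (x(s) = 0*s = 0)
d(y(-10, 10), -138) - x(n) = (25 + 5)/(5 - 138) - 1*0 = 30/(-133) + 0 = -1/133*30 + 0 = -30/133 + 0 = -30/133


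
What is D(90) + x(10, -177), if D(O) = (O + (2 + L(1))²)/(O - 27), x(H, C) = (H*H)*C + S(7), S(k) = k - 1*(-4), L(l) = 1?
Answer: -123812/7 ≈ -17687.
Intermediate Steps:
S(k) = 4 + k (S(k) = k + 4 = 4 + k)
x(H, C) = 11 + C*H² (x(H, C) = (H*H)*C + (4 + 7) = H²*C + 11 = C*H² + 11 = 11 + C*H²)
D(O) = (9 + O)/(-27 + O) (D(O) = (O + (2 + 1)²)/(O - 27) = (O + 3²)/(-27 + O) = (O + 9)/(-27 + O) = (9 + O)/(-27 + O))
D(90) + x(10, -177) = (9 + 90)/(-27 + 90) + (11 - 177*10²) = 99/63 + (11 - 177*100) = (1/63)*99 + (11 - 17700) = 11/7 - 17689 = -123812/7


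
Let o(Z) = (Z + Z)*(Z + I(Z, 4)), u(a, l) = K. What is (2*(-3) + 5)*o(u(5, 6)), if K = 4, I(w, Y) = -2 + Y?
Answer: -48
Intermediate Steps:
u(a, l) = 4
o(Z) = 2*Z*(2 + Z) (o(Z) = (Z + Z)*(Z + (-2 + 4)) = (2*Z)*(Z + 2) = (2*Z)*(2 + Z) = 2*Z*(2 + Z))
(2*(-3) + 5)*o(u(5, 6)) = (2*(-3) + 5)*(2*4*(2 + 4)) = (-6 + 5)*(2*4*6) = -1*48 = -48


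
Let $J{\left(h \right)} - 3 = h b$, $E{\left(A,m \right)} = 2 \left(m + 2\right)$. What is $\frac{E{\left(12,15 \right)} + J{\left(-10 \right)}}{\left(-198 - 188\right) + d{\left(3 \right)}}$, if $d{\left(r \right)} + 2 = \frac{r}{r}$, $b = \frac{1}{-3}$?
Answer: $- \frac{121}{1161} \approx -0.10422$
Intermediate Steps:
$b = - \frac{1}{3} \approx -0.33333$
$E{\left(A,m \right)} = 4 + 2 m$ ($E{\left(A,m \right)} = 2 \left(2 + m\right) = 4 + 2 m$)
$d{\left(r \right)} = -1$ ($d{\left(r \right)} = -2 + \frac{r}{r} = -2 + 1 = -1$)
$J{\left(h \right)} = 3 - \frac{h}{3}$ ($J{\left(h \right)} = 3 + h \left(- \frac{1}{3}\right) = 3 - \frac{h}{3}$)
$\frac{E{\left(12,15 \right)} + J{\left(-10 \right)}}{\left(-198 - 188\right) + d{\left(3 \right)}} = \frac{\left(4 + 2 \cdot 15\right) + \left(3 - - \frac{10}{3}\right)}{\left(-198 - 188\right) - 1} = \frac{\left(4 + 30\right) + \left(3 + \frac{10}{3}\right)}{-386 - 1} = \frac{34 + \frac{19}{3}}{-387} = \frac{121}{3} \left(- \frac{1}{387}\right) = - \frac{121}{1161}$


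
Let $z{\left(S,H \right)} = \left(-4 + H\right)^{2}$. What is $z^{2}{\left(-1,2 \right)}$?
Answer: $16$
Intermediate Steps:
$z^{2}{\left(-1,2 \right)} = \left(\left(-4 + 2\right)^{2}\right)^{2} = \left(\left(-2\right)^{2}\right)^{2} = 4^{2} = 16$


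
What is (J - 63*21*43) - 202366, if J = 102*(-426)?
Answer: -302707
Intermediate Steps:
J = -43452
(J - 63*21*43) - 202366 = (-43452 - 63*21*43) - 202366 = (-43452 - 1323*43) - 202366 = (-43452 - 56889) - 202366 = -100341 - 202366 = -302707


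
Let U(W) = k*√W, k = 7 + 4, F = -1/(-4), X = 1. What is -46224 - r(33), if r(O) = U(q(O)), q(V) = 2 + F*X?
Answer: -92481/2 ≈ -46241.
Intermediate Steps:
F = ¼ (F = -1*(-¼) = ¼ ≈ 0.25000)
q(V) = 9/4 (q(V) = 2 + (¼)*1 = 2 + ¼ = 9/4)
k = 11
U(W) = 11*√W
r(O) = 33/2 (r(O) = 11*√(9/4) = 11*(3/2) = 33/2)
-46224 - r(33) = -46224 - 1*33/2 = -46224 - 33/2 = -92481/2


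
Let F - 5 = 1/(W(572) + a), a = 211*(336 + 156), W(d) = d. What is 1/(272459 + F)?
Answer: 104384/28440882177 ≈ 3.6702e-6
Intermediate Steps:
a = 103812 (a = 211*492 = 103812)
F = 521921/104384 (F = 5 + 1/(572 + 103812) = 5 + 1/104384 = 521921/104384 ≈ 5.0000)
1/(272459 + F) = 1/(272459 + 521921/104384) = 1/(28440882177/104384) = 104384/28440882177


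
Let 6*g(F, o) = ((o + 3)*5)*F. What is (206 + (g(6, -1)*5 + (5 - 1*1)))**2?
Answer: 67600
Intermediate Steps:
g(F, o) = F*(15 + 5*o)/6 (g(F, o) = (((o + 3)*5)*F)/6 = (((3 + o)*5)*F)/6 = ((15 + 5*o)*F)/6 = (F*(15 + 5*o))/6 = F*(15 + 5*o)/6)
(206 + (g(6, -1)*5 + (5 - 1*1)))**2 = (206 + (((5/6)*6*(3 - 1))*5 + (5 - 1*1)))**2 = (206 + (((5/6)*6*2)*5 + (5 - 1)))**2 = (206 + (10*5 + 4))**2 = (206 + (50 + 4))**2 = (206 + 54)**2 = 260**2 = 67600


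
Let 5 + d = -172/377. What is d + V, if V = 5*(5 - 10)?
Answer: -11482/377 ≈ -30.456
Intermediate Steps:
d = -2057/377 (d = -5 - 172/377 = -2057/377 ≈ -5.4562)
V = -25 (V = 5*(-5) = -25)
d + V = -2057/377 - 25 = -11482/377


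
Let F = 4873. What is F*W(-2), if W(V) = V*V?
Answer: 19492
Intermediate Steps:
W(V) = V²
F*W(-2) = 4873*(-2)² = 4873*4 = 19492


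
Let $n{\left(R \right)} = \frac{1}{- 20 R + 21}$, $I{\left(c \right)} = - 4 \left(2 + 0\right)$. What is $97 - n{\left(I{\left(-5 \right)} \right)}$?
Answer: $\frac{17556}{181} \approx 96.995$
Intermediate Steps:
$I{\left(c \right)} = -8$ ($I{\left(c \right)} = \left(-4\right) 2 = -8$)
$n{\left(R \right)} = \frac{1}{21 - 20 R}$
$97 - n{\left(I{\left(-5 \right)} \right)} = 97 - - \frac{1}{-21 + 20 \left(-8\right)} = 97 - - \frac{1}{-21 - 160} = 97 - - \frac{1}{-181} = 97 - \left(-1\right) \left(- \frac{1}{181}\right) = 97 - \frac{1}{181} = \frac{17556}{181}$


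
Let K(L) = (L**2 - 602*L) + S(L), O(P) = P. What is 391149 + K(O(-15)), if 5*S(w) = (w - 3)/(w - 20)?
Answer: 70070718/175 ≈ 4.0040e+5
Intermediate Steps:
S(w) = (-3 + w)/(5*(-20 + w)) (S(w) = ((w - 3)/(w - 20))/5 = ((-3 + w)/(-20 + w))/5 = (-3 + w)/(5*(-20 + w)))
K(L) = L**2 - 602*L + (-3 + L)/(5*(-20 + L)) (K(L) = (L**2 - 602*L) + (-3 + L)/(5*(-20 + L)) = L**2 - 602*L + (-3 + L)/(5*(-20 + L)))
391149 + K(O(-15)) = 391149 + (-3 - 15 + 5*(-15)*(-602 - 15)*(-20 - 15))/(5*(-20 - 15)) = 391149 + (1/5)*(-3 - 15 + 5*(-15)*(-617)*(-35))/(-35) = 391149 + (1/5)*(-1/35)*(-3 - 15 - 1619625) = 391149 + (1/5)*(-1/35)*(-1619643) = 391149 + 1619643/175 = 70070718/175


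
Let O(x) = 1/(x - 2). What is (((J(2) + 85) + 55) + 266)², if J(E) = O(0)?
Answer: 657721/4 ≈ 1.6443e+5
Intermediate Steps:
O(x) = 1/(-2 + x)
J(E) = -½ (J(E) = 1/(-2 + 0) = 1/(-2) = -½)
(((J(2) + 85) + 55) + 266)² = (((-½ + 85) + 55) + 266)² = ((169/2 + 55) + 266)² = (279/2 + 266)² = (811/2)² = 657721/4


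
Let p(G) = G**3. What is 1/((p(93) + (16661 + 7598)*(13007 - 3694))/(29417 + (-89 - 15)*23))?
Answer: 27025/226728424 ≈ 0.00011920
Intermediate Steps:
1/((p(93) + (16661 + 7598)*(13007 - 3694))/(29417 + (-89 - 15)*23)) = 1/((93**3 + (16661 + 7598)*(13007 - 3694))/(29417 + (-89 - 15)*23)) = 1/((804357 + 24259*9313)/(29417 - 104*23)) = 1/((804357 + 225924067)/(29417 - 2392)) = 1/(226728424/27025) = 27025/226728424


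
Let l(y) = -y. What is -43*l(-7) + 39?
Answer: -262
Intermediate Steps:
-43*l(-7) + 39 = -(-43)*(-7) + 39 = -43*7 + 39 = -301 + 39 = -262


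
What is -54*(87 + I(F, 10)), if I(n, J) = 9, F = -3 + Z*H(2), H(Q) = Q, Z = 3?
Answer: -5184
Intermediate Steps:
F = 3 (F = -3 + 3*2 = -3 + 6 = 3)
-54*(87 + I(F, 10)) = -54*(87 + 9) = -54*96 = -5184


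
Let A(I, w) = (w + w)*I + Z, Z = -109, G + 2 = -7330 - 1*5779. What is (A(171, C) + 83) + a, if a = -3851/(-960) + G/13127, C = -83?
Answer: -358007785523/12601920 ≈ -28409.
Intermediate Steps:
G = -13111 (G = -2 + (-7330 - 1*5779) = -2 + (-7330 - 5779) = -2 - 13109 = -13111)
a = 37965517/12601920 (a = -3851/(-960) - 13111/13127 = -3851*(-1/960) - 13111*1/13127 = 3851/960 - 13111/13127 = 37965517/12601920 ≈ 3.0127)
A(I, w) = -109 + 2*I*w (A(I, w) = (w + w)*I - 109 = (2*w)*I - 109 = 2*I*w - 109 = -109 + 2*I*w)
(A(171, C) + 83) + a = ((-109 + 2*171*(-83)) + 83) + 37965517/12601920 = ((-109 - 28386) + 83) + 37965517/12601920 = (-28495 + 83) + 37965517/12601920 = -28412 + 37965517/12601920 = -358007785523/12601920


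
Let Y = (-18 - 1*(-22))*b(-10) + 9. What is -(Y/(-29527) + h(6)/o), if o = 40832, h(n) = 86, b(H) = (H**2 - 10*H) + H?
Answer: 14430243/602823232 ≈ 0.023938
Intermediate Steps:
b(H) = H**2 - 9*H
Y = 769 (Y = (-18 - 1*(-22))*(-10*(-9 - 10)) + 9 = (-18 + 22)*(-10*(-19)) + 9 = 4*190 + 9 = 760 + 9 = 769)
-(Y/(-29527) + h(6)/o) = -(769/(-29527) + 86/40832) = -(769*(-1/29527) + 86*(1/40832)) = -(-769/29527 + 43/20416) = -1*(-14430243/602823232) = 14430243/602823232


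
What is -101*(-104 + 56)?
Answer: 4848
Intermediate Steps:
-101*(-104 + 56) = -101*(-48) = -1*(-4848) = 4848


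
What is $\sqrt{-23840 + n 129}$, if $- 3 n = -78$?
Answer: $i \sqrt{20486} \approx 143.13 i$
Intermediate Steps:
$n = 26$ ($n = \left(- \frac{1}{3}\right) \left(-78\right) = 26$)
$\sqrt{-23840 + n 129} = \sqrt{-23840 + 26 \cdot 129} = \sqrt{-23840 + 3354} = \sqrt{-20486} = i \sqrt{20486}$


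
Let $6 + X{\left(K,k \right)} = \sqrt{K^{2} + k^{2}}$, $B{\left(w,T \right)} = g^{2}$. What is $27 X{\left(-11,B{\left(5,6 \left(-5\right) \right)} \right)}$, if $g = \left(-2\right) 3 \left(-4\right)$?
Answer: $-162 + 27 \sqrt{331897} \approx 15393.0$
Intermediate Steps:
$g = 24$ ($g = \left(-6\right) \left(-4\right) = 24$)
$B{\left(w,T \right)} = 576$ ($B{\left(w,T \right)} = 24^{2} = 576$)
$X{\left(K,k \right)} = -6 + \sqrt{K^{2} + k^{2}}$
$27 X{\left(-11,B{\left(5,6 \left(-5\right) \right)} \right)} = 27 \left(-6 + \sqrt{\left(-11\right)^{2} + 576^{2}}\right) = 27 \left(-6 + \sqrt{121 + 331776}\right) = 27 \left(-6 + \sqrt{331897}\right) = -162 + 27 \sqrt{331897}$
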